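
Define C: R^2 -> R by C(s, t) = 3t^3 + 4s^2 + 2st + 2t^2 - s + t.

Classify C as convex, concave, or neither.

The term 3t^3 is cubic, so the Hessian is not constant.
∂²C/∂t² = 18t + 4, which takes both signs as t varies (negative for sufficiently negative t). A diagonal entry of the Hessian changing sign means the Hessian is neither positive- nor negative-semidefinite on all of R^2.

neither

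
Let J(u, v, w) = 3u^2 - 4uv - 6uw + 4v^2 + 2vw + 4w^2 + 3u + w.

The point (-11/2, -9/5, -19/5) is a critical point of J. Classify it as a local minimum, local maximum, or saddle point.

local minimum

The Hessian is constant: H = [[6, -4, -6], [-4, 8, 2], [-6, 2, 8]].
Leading principal minors: Δ₁ = 6, Δ₂ = 32, Δ₃ = 40.
All leading minors are positive, so H is positive definite: a local minimum.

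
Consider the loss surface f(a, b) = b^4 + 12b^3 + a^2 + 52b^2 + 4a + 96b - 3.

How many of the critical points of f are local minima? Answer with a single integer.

f separates as a function of a plus a function of b, so ∇f=0 decouples.
∂f/∂a = 2(a + 2) = 0 at a ∈ {-2}; ∂f/∂b = 4(b + 2)(b + 3)(b + 4) = 0 at b ∈ {-4, -3, -2}.
The Hessian is diagonal: diag(f_aa, f_bb). Second derivatives: f_aa(-2)=2; f_bb(-4)=8, f_bb(-3)=-4, f_bb(-2)=8.
Local minima occur where both diagonal entries positive: (-2, -4), (-2, -2). Count: 2.

2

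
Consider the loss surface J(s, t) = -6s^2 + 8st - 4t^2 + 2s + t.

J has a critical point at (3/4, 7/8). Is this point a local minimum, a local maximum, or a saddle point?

local maximum

The Hessian of J is constant: H = [[-12, 8], [8, -8]].
det(H) = (-12)·(-8) − 8² = 32.
det(H) > 0 and tr(H) = -20 < 0, so H is negative definite and the point is a local maximum.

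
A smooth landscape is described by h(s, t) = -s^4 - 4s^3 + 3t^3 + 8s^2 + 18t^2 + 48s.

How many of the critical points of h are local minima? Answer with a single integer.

1

h separates as a function of s plus a function of t, so ∇h=0 decouples.
∂h/∂s = -4(s - 2)(s + 2)(s + 3) = 0 at s ∈ {-3, -2, 2}; ∂h/∂t = 9t(t + 4) = 0 at t ∈ {-4, 0}.
The Hessian is diagonal: diag(h_ss, h_tt). Second derivatives: h_ss(-3)=-20, h_ss(-2)=16, h_ss(2)=-80; h_tt(-4)=-36, h_tt(0)=36.
Local minima occur where both diagonal entries positive: (-2, 0). Count: 1.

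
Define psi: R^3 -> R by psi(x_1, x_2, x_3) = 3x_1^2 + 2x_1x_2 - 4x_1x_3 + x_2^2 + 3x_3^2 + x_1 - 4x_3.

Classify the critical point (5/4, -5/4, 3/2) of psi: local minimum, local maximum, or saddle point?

local minimum

The Hessian is constant: H = [[6, 2, -4], [2, 2, 0], [-4, 0, 6]].
Leading principal minors: Δ₁ = 6, Δ₂ = 8, Δ₃ = 16.
All leading minors are positive, so H is positive definite: a local minimum.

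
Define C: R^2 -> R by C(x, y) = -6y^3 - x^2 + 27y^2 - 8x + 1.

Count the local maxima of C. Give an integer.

1

C separates as a function of x plus a function of y, so ∇C=0 decouples.
∂C/∂x = -2(x + 4) = 0 at x ∈ {-4}; ∂C/∂y = -18y(y - 3) = 0 at y ∈ {0, 3}.
The Hessian is diagonal: diag(C_xx, C_yy). Second derivatives: C_xx(-4)=-2; C_yy(0)=54, C_yy(3)=-54.
Local maxima occur where both diagonal entries negative: (-4, 3). Count: 1.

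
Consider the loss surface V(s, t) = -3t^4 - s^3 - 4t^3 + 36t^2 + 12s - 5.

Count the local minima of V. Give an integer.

V separates as a function of s plus a function of t, so ∇V=0 decouples.
∂V/∂s = -3(s - 2)(s + 2) = 0 at s ∈ {-2, 2}; ∂V/∂t = -12t(t - 2)(t + 3) = 0 at t ∈ {-3, 0, 2}.
The Hessian is diagonal: diag(V_ss, V_tt). Second derivatives: V_ss(-2)=12, V_ss(2)=-12; V_tt(-3)=-180, V_tt(0)=72, V_tt(2)=-120.
Local minima occur where both diagonal entries positive: (-2, 0). Count: 1.

1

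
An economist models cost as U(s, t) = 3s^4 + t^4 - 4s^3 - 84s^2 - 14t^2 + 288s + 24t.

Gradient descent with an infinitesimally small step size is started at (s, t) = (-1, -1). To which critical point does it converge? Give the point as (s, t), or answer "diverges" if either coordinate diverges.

U is separable, so gradient descent decouples: s follows -∂U/∂s, t follows -∂U/∂t.
∂U/∂s = 12(s - 3)(s - 2)(s + 4); at s=-1 this is 432, so s decreases.
∂U/∂t = 4(t - 2)(t - 1)(t + 3); at t=-1 this is 48, so t decreases.
s converges to its nearest critical value -4 (a local min of the s-part); t converges to -3. The iterate converges to (-4, -3).

(-4, -3)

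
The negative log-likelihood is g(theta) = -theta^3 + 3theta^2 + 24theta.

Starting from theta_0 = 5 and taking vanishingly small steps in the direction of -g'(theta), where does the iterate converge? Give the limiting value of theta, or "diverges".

g'(theta) = -3(theta - 4)(theta + 2), so g'(5) = -21.
Gradient descent moves in the -g' direction, i.e. theta is increasing.
There is no critical point above theta=5, and g' keeps the same sign, so the iterate runs off to +∞.

diverges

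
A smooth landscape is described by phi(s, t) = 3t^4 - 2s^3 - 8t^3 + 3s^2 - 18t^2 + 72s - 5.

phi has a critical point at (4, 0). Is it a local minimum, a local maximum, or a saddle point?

The mixed partial ∂²phi/∂s∂t is 0, so the Hessian at any point is diag(phi_ss, phi_tt) = diag(6(-2s + 1), 12(3t^2 - 4t - 3)).
At (4, 0): H = diag(-42, -36).
Both eigenvalues are negative, so H is negative definite: a local maximum.

local maximum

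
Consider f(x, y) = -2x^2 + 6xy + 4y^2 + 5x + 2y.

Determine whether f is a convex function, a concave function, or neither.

f is quadratic, so its Hessian is the constant matrix H = [[-4, 6], [6, 8]].
det(H) = -68, tr(H) = 4.
det(H) < 0, so H is indefinite: neither convex nor concave.

neither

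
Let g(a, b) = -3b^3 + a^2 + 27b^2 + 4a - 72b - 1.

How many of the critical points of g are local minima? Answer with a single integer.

g separates as a function of a plus a function of b, so ∇g=0 decouples.
∂g/∂a = 2(a + 2) = 0 at a ∈ {-2}; ∂g/∂b = -9(b - 4)(b - 2) = 0 at b ∈ {2, 4}.
The Hessian is diagonal: diag(g_aa, g_bb). Second derivatives: g_aa(-2)=2; g_bb(2)=18, g_bb(4)=-18.
Local minima occur where both diagonal entries positive: (-2, 2). Count: 1.

1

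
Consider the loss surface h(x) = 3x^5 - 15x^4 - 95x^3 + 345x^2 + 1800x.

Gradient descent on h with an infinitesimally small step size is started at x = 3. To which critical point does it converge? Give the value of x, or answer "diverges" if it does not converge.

-2

h'(x) = 15(x - 5)(x - 4)(x + 2)(x + 3), so h'(3) = 900.
Gradient descent moves in the -h' direction, i.e. x is decreasing.
The nearest critical point in that direction is x = -2, where h'' = 630 > 0 (a local minimum). The iterate converges there.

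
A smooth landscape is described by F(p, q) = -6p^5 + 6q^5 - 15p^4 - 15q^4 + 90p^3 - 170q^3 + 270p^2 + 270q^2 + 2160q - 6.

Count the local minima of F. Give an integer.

4

F separates as a function of p plus a function of q, so ∇F=0 decouples.
∂F/∂p = -30p(p - 3)(p + 2)(p + 3) = 0 at p ∈ {-3, -2, 0, 3}; ∂F/∂q = 30(q - 4)(q - 3)(q + 2)(q + 3) = 0 at q ∈ {-3, -2, 3, 4}.
The Hessian is diagonal: diag(F_pp, F_qq). Second derivatives: F_pp(-3)=540, F_pp(-2)=-300, F_pp(0)=540, F_pp(3)=-2700; F_qq(-3)=-1260, F_qq(-2)=900, F_qq(3)=-900, F_qq(4)=1260.
Local minima occur where both diagonal entries positive: (-3, -2), (-3, 4), (0, -2), (0, 4). Count: 4.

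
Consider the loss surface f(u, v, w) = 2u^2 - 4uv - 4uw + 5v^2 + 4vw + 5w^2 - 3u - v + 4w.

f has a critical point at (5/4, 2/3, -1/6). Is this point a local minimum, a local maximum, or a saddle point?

The Hessian is constant: H = [[4, -4, -4], [-4, 10, 4], [-4, 4, 10]].
Leading principal minors: Δ₁ = 4, Δ₂ = 24, Δ₃ = 144.
All leading minors are positive, so H is positive definite: a local minimum.

local minimum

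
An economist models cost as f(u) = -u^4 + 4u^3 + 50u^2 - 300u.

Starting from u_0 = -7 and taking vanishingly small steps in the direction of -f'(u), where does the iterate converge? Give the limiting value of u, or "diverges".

f'(u) = -4(u - 5)(u - 3)(u + 5), so f'(-7) = 960.
Gradient descent moves in the -f' direction, i.e. u is decreasing.
There is no critical point below u=-7, and f' keeps the same sign, so the iterate runs off to −∞.

diverges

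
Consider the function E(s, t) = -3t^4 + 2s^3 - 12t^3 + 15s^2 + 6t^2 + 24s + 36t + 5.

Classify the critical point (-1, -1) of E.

The mixed partial ∂²E/∂s∂t is 0, so the Hessian at any point is diag(E_ss, E_tt) = diag(6(2s + 5), 12(-3t^2 - 6t + 1)).
At (-1, -1): H = diag(18, 48).
Both eigenvalues are positive, so H is positive definite: a local minimum.

local minimum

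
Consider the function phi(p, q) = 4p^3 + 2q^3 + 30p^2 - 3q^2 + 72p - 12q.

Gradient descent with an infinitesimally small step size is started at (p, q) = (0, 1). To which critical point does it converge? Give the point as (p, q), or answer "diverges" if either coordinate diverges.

phi is separable, so gradient descent decouples: p follows -∂phi/∂p, q follows -∂phi/∂q.
∂phi/∂p = 12(p + 2)(p + 3); at p=0 this is 72, so p decreases.
∂phi/∂q = 6(q - 2)(q + 1); at q=1 this is -12, so q increases.
p converges to its nearest critical value -2 (a local min of the p-part); q converges to 2. The iterate converges to (-2, 2).

(-2, 2)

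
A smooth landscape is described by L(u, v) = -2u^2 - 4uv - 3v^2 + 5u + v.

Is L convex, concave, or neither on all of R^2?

concave

L is quadratic, so its Hessian is the constant matrix H = [[-4, -4], [-4, -6]].
det(H) = 8, tr(H) = -10.
det(H) > 0 and tr(H) < 0, so H is negative definite everywhere: concave.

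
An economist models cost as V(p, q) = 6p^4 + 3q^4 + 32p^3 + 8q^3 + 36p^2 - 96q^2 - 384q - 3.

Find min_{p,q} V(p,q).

V(p,q) separates as A(p) + B(q) − 3, so its minimum is min A + min B − 3.
A'(p) = 24p(p + 1)(p + 3) vanishes at p ∈ {-3, -1, 0}; B'(q) = 12(q - 4)(q + 2)(q + 4) vanishes at q ∈ {-4, -2, 4}.
Local minima of A (where A''>0): A(-3)=-54, A(0)=0. Local minima of B: B(-4)=256, B(4)=-1792.
So the global minimum of V is A(-3) + B(4) − 3 = -54 − 1792 − 3 = -1849, attained at (-3, 4).

-1849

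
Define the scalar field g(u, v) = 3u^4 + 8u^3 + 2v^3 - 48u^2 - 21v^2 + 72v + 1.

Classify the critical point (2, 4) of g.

The mixed partial ∂²g/∂u∂v is 0, so the Hessian at any point is diag(g_uu, g_vv) = diag(12(3u^2 + 4u - 8), 6(2v - 7)).
At (2, 4): H = diag(144, 6).
Both eigenvalues are positive, so H is positive definite: a local minimum.

local minimum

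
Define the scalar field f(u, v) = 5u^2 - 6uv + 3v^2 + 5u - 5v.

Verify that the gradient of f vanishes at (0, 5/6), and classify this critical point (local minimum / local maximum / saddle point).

∇f = (10u - 6v + 5, -6u + 6v - 5); substituting (0, 5/6) gives ∇f = (0, 0), so (0, 5/6) is indeed a critical point.
The Hessian of f is constant: H = [[10, -6], [-6, 6]].
det(H) = 10·6 − (-6)² = 24.
det(H) > 0 and tr(H) = 16 > 0, so H is positive definite and the point is a local minimum.

local minimum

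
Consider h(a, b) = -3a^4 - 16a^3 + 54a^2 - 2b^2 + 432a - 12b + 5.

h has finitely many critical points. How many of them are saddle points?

h separates as a function of a plus a function of b, so ∇h=0 decouples.
∂h/∂a = -12(a - 3)(a + 3)(a + 4) = 0 at a ∈ {-4, -3, 3}; ∂h/∂b = -4(b + 3) = 0 at b ∈ {-3}.
The Hessian is diagonal: diag(h_aa, h_bb). Second derivatives: h_aa(-4)=-84, h_aa(-3)=72, h_aa(3)=-504; h_bb(-3)=-4.
Saddle points occur where the two diagonal entries have opposite signs: (-3, -3). Count: 1.

1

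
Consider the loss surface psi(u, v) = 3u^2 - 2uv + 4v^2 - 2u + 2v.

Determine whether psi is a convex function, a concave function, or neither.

convex

psi is quadratic, so its Hessian is the constant matrix H = [[6, -2], [-2, 8]].
det(H) = 44, tr(H) = 14.
det(H) > 0 and tr(H) > 0, so H is positive definite everywhere: convex.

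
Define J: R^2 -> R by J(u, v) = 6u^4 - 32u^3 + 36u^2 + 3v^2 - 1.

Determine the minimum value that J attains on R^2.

-55

J(u,v) separates as P(u) + Q(v) − 1, so its minimum is min P + min Q − 1.
P'(u) = 24u(u - 3)(u - 1) vanishes at u ∈ {0, 1, 3}; Q'(v) = 6v vanishes at v ∈ {0}.
Local minima of P (where P''>0): P(0)=0, P(3)=-54. Local minima of Q: Q(0)=0.
So the global minimum of J is P(3) + Q(0) − 1 = -54 + 0 − 1 = -55, attained at (3, 0).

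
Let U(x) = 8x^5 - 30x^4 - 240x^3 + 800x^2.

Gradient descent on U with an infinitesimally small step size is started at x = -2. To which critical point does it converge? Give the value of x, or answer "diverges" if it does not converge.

0

U'(x) = 40x(x - 5)(x - 2)(x + 4), so U'(-2) = -4480.
Gradient descent moves in the -U' direction, i.e. x is increasing.
The nearest critical point in that direction is x = 0, where U'' = 1600 > 0 (a local minimum). The iterate converges there.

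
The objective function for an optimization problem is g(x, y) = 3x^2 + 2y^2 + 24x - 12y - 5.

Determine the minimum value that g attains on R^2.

-71

g(x,y) separates as P(x) + Q(y) − 5, so its minimum is min P + min Q − 5.
P'(x) = 6x + 24 vanishes at x ∈ {-4}; Q'(y) = 4y - 12 vanishes at y ∈ {3}.
Local minima of P (where P''>0): P(-4)=-48. Local minima of Q: Q(3)=-18.
So the global minimum of g is P(-4) + Q(3) − 5 = -48 − 18 − 5 = -71, attained at (-4, 3).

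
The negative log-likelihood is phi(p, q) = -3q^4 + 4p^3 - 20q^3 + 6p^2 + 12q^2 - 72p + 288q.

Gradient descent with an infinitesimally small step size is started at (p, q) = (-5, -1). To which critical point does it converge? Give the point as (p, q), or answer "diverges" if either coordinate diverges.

phi is separable, so gradient descent decouples: p follows -∂phi/∂p, q follows -∂phi/∂q.
∂phi/∂p = 12(p - 2)(p + 3); at p=-5 this is 168, so p decreases.
∂phi/∂q = -12(q - 2)(q + 3)(q + 4); at q=-1 this is 216, so q decreases.
The p-coordinate has no critical point in that direction and runs off to infinity.

diverges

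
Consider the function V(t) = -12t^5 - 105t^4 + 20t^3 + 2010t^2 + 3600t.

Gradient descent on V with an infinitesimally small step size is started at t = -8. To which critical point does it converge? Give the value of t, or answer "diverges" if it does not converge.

-5

V'(t) = -60(t - 3)(t + 1)(t + 4)(t + 5), so V'(-8) = -55440.
Gradient descent moves in the -V' direction, i.e. t is increasing.
The nearest critical point in that direction is t = -5, where V'' = 1920 > 0 (a local minimum). The iterate converges there.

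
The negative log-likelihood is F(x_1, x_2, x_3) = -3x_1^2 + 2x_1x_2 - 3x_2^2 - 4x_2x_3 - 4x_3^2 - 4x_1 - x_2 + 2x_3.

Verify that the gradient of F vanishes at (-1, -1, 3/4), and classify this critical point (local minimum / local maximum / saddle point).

∇F = (-6x_1 + 2x_2 - 4, 2x_1 - 6x_2 - 4x_3 - 1, -4x_2 - 8x_3 + 2); substituting (-1, -1, 3/4) gives ∇F = (0, 0, 0), so (-1, -1, 3/4) is indeed a critical point.
The Hessian is constant: H = [[-6, 2, 0], [2, -6, -4], [0, -4, -8]].
Leading principal minors: Δ₁ = -6, Δ₂ = 32, Δ₃ = -160.
The minors alternate sign starting negative (−, +, −), so H is negative definite: a local maximum.

local maximum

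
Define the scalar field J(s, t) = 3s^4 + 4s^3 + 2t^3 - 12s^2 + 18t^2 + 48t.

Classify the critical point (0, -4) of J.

local maximum

The mixed partial ∂²J/∂s∂t is 0, so the Hessian at any point is diag(J_ss, J_tt) = diag(12(3s^2 + 2s - 2), 12(t + 3)).
At (0, -4): H = diag(-24, -12).
Both eigenvalues are negative, so H is negative definite: a local maximum.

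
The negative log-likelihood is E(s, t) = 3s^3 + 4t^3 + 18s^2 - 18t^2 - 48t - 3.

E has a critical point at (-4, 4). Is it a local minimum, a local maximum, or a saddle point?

saddle point

The mixed partial ∂²E/∂s∂t is 0, so the Hessian at any point is diag(E_ss, E_tt) = diag(18(s + 2), 12(2t - 3)).
At (-4, 4): H = diag(-36, 60).
The eigenvalues have opposite signs, so H is indefinite: a saddle point.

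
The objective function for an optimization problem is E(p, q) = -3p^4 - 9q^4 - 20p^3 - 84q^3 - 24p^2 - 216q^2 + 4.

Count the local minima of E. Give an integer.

E separates as a function of p plus a function of q, so ∇E=0 decouples.
∂E/∂p = -12p(p + 1)(p + 4) = 0 at p ∈ {-4, -1, 0}; ∂E/∂q = -36q(q + 3)(q + 4) = 0 at q ∈ {-4, -3, 0}.
The Hessian is diagonal: diag(E_pp, E_qq). Second derivatives: E_pp(-4)=-144, E_pp(-1)=36, E_pp(0)=-48; E_qq(-4)=-144, E_qq(-3)=108, E_qq(0)=-432.
Local minima occur where both diagonal entries positive: (-1, -3). Count: 1.

1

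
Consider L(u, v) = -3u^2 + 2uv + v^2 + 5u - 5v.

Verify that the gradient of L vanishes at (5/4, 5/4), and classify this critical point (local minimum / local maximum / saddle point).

∇L = (-6u + 2v + 5, 2u + 2v - 5); substituting (5/4, 5/4) gives ∇L = (0, 0), so (5/4, 5/4) is indeed a critical point.
The Hessian of L is constant: H = [[-6, 2], [2, 2]].
det(H) = (-6)·2 − 2² = -16.
Since det(H) < 0, H is indefinite and the critical point is a saddle point.

saddle point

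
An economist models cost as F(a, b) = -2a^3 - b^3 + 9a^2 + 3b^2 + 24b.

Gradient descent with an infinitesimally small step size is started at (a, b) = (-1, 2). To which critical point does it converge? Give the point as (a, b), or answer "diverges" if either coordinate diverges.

F is separable, so gradient descent decouples: a follows -∂F/∂a, b follows -∂F/∂b.
∂F/∂a = -6a(a - 3); at a=-1 this is -24, so a increases.
∂F/∂b = -3(b - 4)(b + 2); at b=2 this is 24, so b decreases.
a converges to its nearest critical value 0 (a local min of the a-part); b converges to -2. The iterate converges to (0, -2).

(0, -2)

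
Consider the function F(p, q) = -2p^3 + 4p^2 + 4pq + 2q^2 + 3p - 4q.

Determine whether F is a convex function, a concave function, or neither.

neither

The term -2p^3 is cubic, so the Hessian is not constant.
∂²F/∂p² = -12p + 8, which takes both signs as p varies (negative for sufficiently large p). A diagonal entry of the Hessian changing sign means the Hessian is neither positive- nor negative-semidefinite on all of R^2.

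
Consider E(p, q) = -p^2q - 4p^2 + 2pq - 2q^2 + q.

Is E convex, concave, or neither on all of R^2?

neither

The term -p^2q is cubic, so the Hessian is not constant.
∂²E/∂p² = -2q - 8, which takes both signs as q varies (negative for sufficiently large q). A diagonal entry of the Hessian changing sign means the Hessian is neither positive- nor negative-semidefinite on all of R^2.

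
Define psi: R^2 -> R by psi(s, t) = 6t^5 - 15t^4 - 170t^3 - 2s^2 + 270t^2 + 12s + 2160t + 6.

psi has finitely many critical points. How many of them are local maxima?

2

psi separates as a function of s plus a function of t, so ∇psi=0 decouples.
∂psi/∂s = -4(s - 3) = 0 at s ∈ {3}; ∂psi/∂t = 30(t - 4)(t - 3)(t + 2)(t + 3) = 0 at t ∈ {-3, -2, 3, 4}.
The Hessian is diagonal: diag(psi_ss, psi_tt). Second derivatives: psi_ss(3)=-4; psi_tt(-3)=-1260, psi_tt(-2)=900, psi_tt(3)=-900, psi_tt(4)=1260.
Local maxima occur where both diagonal entries negative: (3, -3), (3, 3). Count: 2.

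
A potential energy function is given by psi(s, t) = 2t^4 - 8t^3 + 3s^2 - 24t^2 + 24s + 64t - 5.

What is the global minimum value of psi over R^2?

-181

psi(s,t) separates as P(s) + Q(t) − 5, so its minimum is min P + min Q − 5.
P'(s) = 6s + 24 vanishes at s ∈ {-4}; Q'(t) = 8(t - 4)(t - 1)(t + 2) vanishes at t ∈ {-2, 1, 4}.
Local minima of P (where P''>0): P(-4)=-48. Local minima of Q: Q(-2)=-128, Q(4)=-128.
So the global minimum of psi is P(-4) + Q(-2) − 5 = -48 − 128 − 5 = -181, attained at (-4, -2).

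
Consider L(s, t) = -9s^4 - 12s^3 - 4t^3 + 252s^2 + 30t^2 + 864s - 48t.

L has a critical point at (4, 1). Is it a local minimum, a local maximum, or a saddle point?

The mixed partial ∂²L/∂s∂t is 0, so the Hessian at any point is diag(L_ss, L_tt) = diag(36(-3s^2 - 2s + 14), 12(-2t + 5)).
At (4, 1): H = diag(-1512, 36).
The eigenvalues have opposite signs, so H is indefinite: a saddle point.

saddle point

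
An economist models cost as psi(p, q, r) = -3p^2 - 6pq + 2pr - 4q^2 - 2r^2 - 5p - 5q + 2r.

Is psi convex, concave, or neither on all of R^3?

concave

psi is quadratic, so its Hessian is the constant matrix H = [[-6, -6, 2], [-6, -8, 0], [2, 0, -4]].
Leading principal minors: -6, 12, -16.
Signs alternate −, +, − ⇒ H ≺ 0 ⇒ concave.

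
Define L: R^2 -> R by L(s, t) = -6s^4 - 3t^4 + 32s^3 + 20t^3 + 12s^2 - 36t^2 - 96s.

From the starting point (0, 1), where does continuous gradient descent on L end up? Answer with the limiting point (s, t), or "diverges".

L is separable, so gradient descent decouples: s follows -∂L/∂s, t follows -∂L/∂t.
∂L/∂s = -24(s - 4)(s - 1)(s + 1); at s=0 this is -96, so s increases.
∂L/∂t = -12t(t - 3)(t - 2); at t=1 this is -24, so t increases.
s converges to its nearest critical value 1 (a local min of the s-part); t converges to 2. The iterate converges to (1, 2).

(1, 2)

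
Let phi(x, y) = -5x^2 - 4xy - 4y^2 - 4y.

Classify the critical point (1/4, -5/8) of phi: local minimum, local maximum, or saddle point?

local maximum

The Hessian of phi is constant: H = [[-10, -4], [-4, -8]].
det(H) = (-10)·(-8) − (-4)² = 64.
det(H) > 0 and tr(H) = -18 < 0, so H is negative definite and the point is a local maximum.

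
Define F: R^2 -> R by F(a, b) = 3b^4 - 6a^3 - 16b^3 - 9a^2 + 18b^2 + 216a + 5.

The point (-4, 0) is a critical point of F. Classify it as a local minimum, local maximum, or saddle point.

local minimum

The mixed partial ∂²F/∂a∂b is 0, so the Hessian at any point is diag(F_aa, F_bb) = diag(-18(2a + 1), 12(3b^2 - 8b + 3)).
At (-4, 0): H = diag(126, 36).
Both eigenvalues are positive, so H is positive definite: a local minimum.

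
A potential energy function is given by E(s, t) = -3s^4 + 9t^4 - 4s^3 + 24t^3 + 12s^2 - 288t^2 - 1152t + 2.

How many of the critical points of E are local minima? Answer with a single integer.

2

E separates as a function of s plus a function of t, so ∇E=0 decouples.
∂E/∂s = -12s(s - 1)(s + 2) = 0 at s ∈ {-2, 0, 1}; ∂E/∂t = 36(t - 4)(t + 2)(t + 4) = 0 at t ∈ {-4, -2, 4}.
The Hessian is diagonal: diag(E_ss, E_tt). Second derivatives: E_ss(-2)=-72, E_ss(0)=24, E_ss(1)=-36; E_tt(-4)=576, E_tt(-2)=-432, E_tt(4)=1728.
Local minima occur where both diagonal entries positive: (0, -4), (0, 4). Count: 2.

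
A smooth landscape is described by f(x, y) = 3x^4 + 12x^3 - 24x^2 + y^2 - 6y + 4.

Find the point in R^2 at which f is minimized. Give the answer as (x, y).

(-4, 3)

f(x,y) separates as P(x) + Q(y) + 4, so its minimum is min P + min Q + 4.
P'(x) = 12x(x - 1)(x + 4) vanishes at x ∈ {-4, 0, 1}; Q'(y) = 2y - 6 vanishes at y ∈ {3}.
Local minima of P (where P''>0): P(-4)=-384, P(1)=-9. Local minima of Q: Q(3)=-9.
So the global minimum of f is P(-4) + Q(3) + 4 = -384 − 9 + 4 = -389, attained at (-4, 3).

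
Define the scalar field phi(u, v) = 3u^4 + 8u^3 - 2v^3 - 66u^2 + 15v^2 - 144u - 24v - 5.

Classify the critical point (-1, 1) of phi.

saddle point

The mixed partial ∂²phi/∂u∂v is 0, so the Hessian at any point is diag(phi_uu, phi_vv) = diag(12(3u^2 + 4u - 11), 6(-2v + 5)).
At (-1, 1): H = diag(-144, 18).
The eigenvalues have opposite signs, so H is indefinite: a saddle point.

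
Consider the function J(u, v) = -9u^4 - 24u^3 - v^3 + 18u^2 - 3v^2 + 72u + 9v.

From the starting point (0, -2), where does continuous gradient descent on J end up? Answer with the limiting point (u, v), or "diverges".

(-1, -3)

J is separable, so gradient descent decouples: u follows -∂J/∂u, v follows -∂J/∂v.
∂J/∂u = -36(u - 1)(u + 1)(u + 2); at u=0 this is 72, so u decreases.
∂J/∂v = -3(v - 1)(v + 3); at v=-2 this is 9, so v decreases.
u converges to its nearest critical value -1 (a local min of the u-part); v converges to -3. The iterate converges to (-1, -3).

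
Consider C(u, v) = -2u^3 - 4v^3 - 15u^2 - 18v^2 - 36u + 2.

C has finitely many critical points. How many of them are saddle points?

2

C separates as a function of u plus a function of v, so ∇C=0 decouples.
∂C/∂u = -6(u + 2)(u + 3) = 0 at u ∈ {-3, -2}; ∂C/∂v = -12v(v + 3) = 0 at v ∈ {-3, 0}.
The Hessian is diagonal: diag(C_uu, C_vv). Second derivatives: C_uu(-3)=6, C_uu(-2)=-6; C_vv(-3)=36, C_vv(0)=-36.
Saddle points occur where the two diagonal entries have opposite signs: (-3, 0), (-2, -3). Count: 2.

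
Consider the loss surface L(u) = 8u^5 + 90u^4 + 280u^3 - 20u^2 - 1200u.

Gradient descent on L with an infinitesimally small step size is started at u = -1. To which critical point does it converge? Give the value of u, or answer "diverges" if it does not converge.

L'(u) = 40(u - 1)(u + 2)(u + 3)(u + 5), so L'(-1) = -640.
Gradient descent moves in the -L' direction, i.e. u is increasing.
The nearest critical point in that direction is u = 1, where L'' = 2880 > 0 (a local minimum). The iterate converges there.

1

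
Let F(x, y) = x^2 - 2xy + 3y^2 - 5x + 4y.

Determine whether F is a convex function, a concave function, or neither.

convex

F is quadratic, so its Hessian is the constant matrix H = [[2, -2], [-2, 6]].
det(H) = 8, tr(H) = 8.
det(H) > 0 and tr(H) > 0, so H is positive definite everywhere: convex.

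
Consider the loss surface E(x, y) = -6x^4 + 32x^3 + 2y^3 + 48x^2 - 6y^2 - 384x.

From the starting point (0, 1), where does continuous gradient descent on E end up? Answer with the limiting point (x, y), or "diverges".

E is separable, so gradient descent decouples: x follows -∂E/∂x, y follows -∂E/∂y.
∂E/∂x = -24(x - 4)(x - 2)(x + 2); at x=0 this is -384, so x increases.
∂E/∂y = 6y(y - 2); at y=1 this is -6, so y increases.
x converges to its nearest critical value 2 (a local min of the x-part); y converges to 2. The iterate converges to (2, 2).

(2, 2)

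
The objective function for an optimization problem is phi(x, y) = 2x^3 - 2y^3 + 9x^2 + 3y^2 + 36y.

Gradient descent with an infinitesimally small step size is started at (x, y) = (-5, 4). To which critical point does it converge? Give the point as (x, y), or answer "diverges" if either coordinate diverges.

diverges

phi is separable, so gradient descent decouples: x follows -∂phi/∂x, y follows -∂phi/∂y.
∂phi/∂x = 6x(x + 3); at x=-5 this is 60, so x decreases.
∂phi/∂y = -6(y - 3)(y + 2); at y=4 this is -36, so y increases.
The x-coordinate has no critical point in that direction and runs off to infinity.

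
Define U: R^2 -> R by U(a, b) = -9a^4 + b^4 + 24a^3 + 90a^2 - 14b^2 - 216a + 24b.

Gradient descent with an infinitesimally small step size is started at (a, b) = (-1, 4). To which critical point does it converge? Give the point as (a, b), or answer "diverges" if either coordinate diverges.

U is separable, so gradient descent decouples: a follows -∂U/∂a, b follows -∂U/∂b.
∂U/∂a = -36(a - 3)(a - 1)(a + 2); at a=-1 this is -288, so a increases.
∂U/∂b = 4(b - 2)(b - 1)(b + 3); at b=4 this is 168, so b decreases.
a converges to its nearest critical value 1 (a local min of the a-part); b converges to 2. The iterate converges to (1, 2).

(1, 2)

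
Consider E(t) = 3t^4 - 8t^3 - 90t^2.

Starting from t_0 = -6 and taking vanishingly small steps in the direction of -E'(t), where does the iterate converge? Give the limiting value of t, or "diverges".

E'(t) = 12t(t - 5)(t + 3), so E'(-6) = -2376.
Gradient descent moves in the -E' direction, i.e. t is increasing.
The nearest critical point in that direction is t = -3, where E'' = 288 > 0 (a local minimum). The iterate converges there.

-3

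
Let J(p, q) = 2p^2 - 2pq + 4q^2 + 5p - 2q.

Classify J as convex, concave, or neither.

J is quadratic, so its Hessian is the constant matrix H = [[4, -2], [-2, 8]].
det(H) = 28, tr(H) = 12.
det(H) > 0 and tr(H) > 0, so H is positive definite everywhere: convex.

convex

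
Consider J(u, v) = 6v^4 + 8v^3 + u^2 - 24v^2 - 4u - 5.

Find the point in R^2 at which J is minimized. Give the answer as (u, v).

(2, -2)

J(u,v) separates as P(u) + Q(v) − 5, so its minimum is min P + min Q − 5.
P'(u) = 2u - 4 vanishes at u ∈ {2}; Q'(v) = 24v(v - 1)(v + 2) vanishes at v ∈ {-2, 0, 1}.
Local minima of P (where P''>0): P(2)=-4. Local minima of Q: Q(-2)=-64, Q(1)=-10.
So the global minimum of J is P(2) + Q(-2) − 5 = -4 − 64 − 5 = -73, attained at (2, -2).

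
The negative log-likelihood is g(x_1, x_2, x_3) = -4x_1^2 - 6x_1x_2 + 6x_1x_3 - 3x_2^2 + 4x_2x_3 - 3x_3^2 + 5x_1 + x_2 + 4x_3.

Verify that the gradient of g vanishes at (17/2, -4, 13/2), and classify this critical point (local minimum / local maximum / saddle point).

local maximum

∇g = (-8x_1 - 6x_2 + 6x_3 + 5, -6x_1 - 6x_2 + 4x_3 + 1, 6x_1 + 4x_2 - 6x_3 + 4); substituting (17/2, -4, 13/2) gives ∇g = (0, 0, 0), so (17/2, -4, 13/2) is indeed a critical point.
The Hessian is constant: H = [[-8, -6, 6], [-6, -6, 4], [6, 4, -6]].
Leading principal minors: Δ₁ = -8, Δ₂ = 12, Δ₃ = -16.
The minors alternate sign starting negative (−, +, −), so H is negative definite: a local maximum.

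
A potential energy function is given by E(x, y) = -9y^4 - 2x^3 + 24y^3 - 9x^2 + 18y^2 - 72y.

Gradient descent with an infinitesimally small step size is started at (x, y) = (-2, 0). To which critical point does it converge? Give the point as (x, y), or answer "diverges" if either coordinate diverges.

(-3, 1)

E is separable, so gradient descent decouples: x follows -∂E/∂x, y follows -∂E/∂y.
∂E/∂x = -6x(x + 3); at x=-2 this is 12, so x decreases.
∂E/∂y = -36(y - 2)(y - 1)(y + 1); at y=0 this is -72, so y increases.
x converges to its nearest critical value -3 (a local min of the x-part); y converges to 1. The iterate converges to (-3, 1).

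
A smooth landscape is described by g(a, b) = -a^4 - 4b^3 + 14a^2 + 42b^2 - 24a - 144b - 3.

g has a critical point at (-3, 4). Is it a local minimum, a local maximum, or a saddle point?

local maximum

The mixed partial ∂²g/∂a∂b is 0, so the Hessian at any point is diag(g_aa, g_bb) = diag(4(-3a^2 + 7), 12(-2b + 7)).
At (-3, 4): H = diag(-80, -12).
Both eigenvalues are negative, so H is negative definite: a local maximum.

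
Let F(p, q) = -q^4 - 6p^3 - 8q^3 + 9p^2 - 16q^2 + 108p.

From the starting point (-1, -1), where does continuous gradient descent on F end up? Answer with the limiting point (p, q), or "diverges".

F is separable, so gradient descent decouples: p follows -∂F/∂p, q follows -∂F/∂q.
∂F/∂p = -18(p - 3)(p + 2); at p=-1 this is 72, so p decreases.
∂F/∂q = -4q(q + 2)(q + 4); at q=-1 this is 12, so q decreases.
p converges to its nearest critical value -2 (a local min of the p-part); q converges to -2. The iterate converges to (-2, -2).

(-2, -2)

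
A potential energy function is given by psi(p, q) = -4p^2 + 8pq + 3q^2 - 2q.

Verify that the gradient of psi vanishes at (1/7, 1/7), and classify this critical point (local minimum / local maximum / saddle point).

∇psi = (-8p + 8q, 8p + 6q - 2); substituting (1/7, 1/7) gives ∇psi = (0, 0), so (1/7, 1/7) is indeed a critical point.
The Hessian of psi is constant: H = [[-8, 8], [8, 6]].
det(H) = (-8)·6 − 8² = -112.
Since det(H) < 0, H is indefinite and the critical point is a saddle point.

saddle point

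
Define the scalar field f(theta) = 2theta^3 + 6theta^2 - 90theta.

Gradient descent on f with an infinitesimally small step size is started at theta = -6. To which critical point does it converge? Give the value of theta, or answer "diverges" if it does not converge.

f'(theta) = 6(theta - 3)(theta + 5), so f'(-6) = 54.
Gradient descent moves in the -f' direction, i.e. theta is decreasing.
There is no critical point below theta=-6, and f' keeps the same sign, so the iterate runs off to −∞.

diverges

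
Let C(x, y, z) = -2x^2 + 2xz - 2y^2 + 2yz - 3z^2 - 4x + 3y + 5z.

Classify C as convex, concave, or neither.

C is quadratic, so its Hessian is the constant matrix H = [[-4, 0, 2], [0, -4, 2], [2, 2, -6]].
Leading principal minors: -4, 16, -64.
Signs alternate −, +, − ⇒ H ≺ 0 ⇒ concave.

concave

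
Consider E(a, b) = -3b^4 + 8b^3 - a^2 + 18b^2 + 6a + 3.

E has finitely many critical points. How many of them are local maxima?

2

E separates as a function of a plus a function of b, so ∇E=0 decouples.
∂E/∂a = -2(a - 3) = 0 at a ∈ {3}; ∂E/∂b = -12b(b - 3)(b + 1) = 0 at b ∈ {-1, 0, 3}.
The Hessian is diagonal: diag(E_aa, E_bb). Second derivatives: E_aa(3)=-2; E_bb(-1)=-48, E_bb(0)=36, E_bb(3)=-144.
Local maxima occur where both diagonal entries negative: (3, -1), (3, 3). Count: 2.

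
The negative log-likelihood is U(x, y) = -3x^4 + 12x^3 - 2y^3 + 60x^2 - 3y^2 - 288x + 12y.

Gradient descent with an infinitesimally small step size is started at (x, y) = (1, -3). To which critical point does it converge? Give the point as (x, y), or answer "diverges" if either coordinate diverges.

(2, -2)

U is separable, so gradient descent decouples: x follows -∂U/∂x, y follows -∂U/∂y.
∂U/∂x = -12(x - 4)(x - 2)(x + 3); at x=1 this is -144, so x increases.
∂U/∂y = -6(y - 1)(y + 2); at y=-3 this is -24, so y increases.
x converges to its nearest critical value 2 (a local min of the x-part); y converges to -2. The iterate converges to (2, -2).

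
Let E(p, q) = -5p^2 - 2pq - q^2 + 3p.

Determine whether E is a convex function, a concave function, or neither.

concave

E is quadratic, so its Hessian is the constant matrix H = [[-10, -2], [-2, -2]].
det(H) = 16, tr(H) = -12.
det(H) > 0 and tr(H) < 0, so H is negative definite everywhere: concave.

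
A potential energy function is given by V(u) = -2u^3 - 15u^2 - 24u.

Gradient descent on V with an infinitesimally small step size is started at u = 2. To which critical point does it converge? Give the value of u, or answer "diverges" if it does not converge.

V'(u) = -6(u + 1)(u + 4), so V'(2) = -108.
Gradient descent moves in the -V' direction, i.e. u is increasing.
There is no critical point above u=2, and V' keeps the same sign, so the iterate runs off to +∞.

diverges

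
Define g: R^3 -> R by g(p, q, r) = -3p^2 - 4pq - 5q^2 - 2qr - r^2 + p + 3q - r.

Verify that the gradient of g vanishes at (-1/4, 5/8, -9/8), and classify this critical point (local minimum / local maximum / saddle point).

local maximum

∇g = (-6p - 4q + 1, -4p - 10q - 2r + 3, -2q - 2r - 1); substituting (-1/4, 5/8, -9/8) gives ∇g = (0, 0, 0), so (-1/4, 5/8, -9/8) is indeed a critical point.
The Hessian is constant: H = [[-6, -4, 0], [-4, -10, -2], [0, -2, -2]].
Leading principal minors: Δ₁ = -6, Δ₂ = 44, Δ₃ = -64.
The minors alternate sign starting negative (−, +, −), so H is negative definite: a local maximum.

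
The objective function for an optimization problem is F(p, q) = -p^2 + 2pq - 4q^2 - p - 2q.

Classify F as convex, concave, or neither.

F is quadratic, so its Hessian is the constant matrix H = [[-2, 2], [2, -8]].
det(H) = 12, tr(H) = -10.
det(H) > 0 and tr(H) < 0, so H is negative definite everywhere: concave.

concave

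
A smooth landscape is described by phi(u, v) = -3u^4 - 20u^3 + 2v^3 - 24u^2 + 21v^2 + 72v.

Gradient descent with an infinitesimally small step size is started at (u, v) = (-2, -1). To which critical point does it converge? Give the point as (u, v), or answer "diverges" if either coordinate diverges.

phi is separable, so gradient descent decouples: u follows -∂phi/∂u, v follows -∂phi/∂v.
∂phi/∂u = -12u(u + 1)(u + 4); at u=-2 this is -48, so u increases.
∂phi/∂v = 6(v + 3)(v + 4); at v=-1 this is 36, so v decreases.
u converges to its nearest critical value -1 (a local min of the u-part); v converges to -3. The iterate converges to (-1, -3).

(-1, -3)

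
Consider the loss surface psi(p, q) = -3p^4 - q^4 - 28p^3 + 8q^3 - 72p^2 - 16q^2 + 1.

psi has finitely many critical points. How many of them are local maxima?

4

psi separates as a function of p plus a function of q, so ∇psi=0 decouples.
∂psi/∂p = -12p(p + 3)(p + 4) = 0 at p ∈ {-4, -3, 0}; ∂psi/∂q = -4q(q - 4)(q - 2) = 0 at q ∈ {0, 2, 4}.
The Hessian is diagonal: diag(psi_pp, psi_qq). Second derivatives: psi_pp(-4)=-48, psi_pp(-3)=36, psi_pp(0)=-144; psi_qq(0)=-32, psi_qq(2)=16, psi_qq(4)=-32.
Local maxima occur where both diagonal entries negative: (-4, 0), (-4, 4), (0, 0), (0, 4). Count: 4.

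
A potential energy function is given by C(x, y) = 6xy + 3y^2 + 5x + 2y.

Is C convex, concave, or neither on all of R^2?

neither

C is quadratic, so its Hessian is the constant matrix H = [[0, 6], [6, 6]].
det(H) = -36, tr(H) = 6.
det(H) < 0, so H is indefinite: neither convex nor concave.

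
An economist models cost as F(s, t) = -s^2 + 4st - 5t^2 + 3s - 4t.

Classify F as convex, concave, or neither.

concave

F is quadratic, so its Hessian is the constant matrix H = [[-2, 4], [4, -10]].
det(H) = 4, tr(H) = -12.
det(H) > 0 and tr(H) < 0, so H is negative definite everywhere: concave.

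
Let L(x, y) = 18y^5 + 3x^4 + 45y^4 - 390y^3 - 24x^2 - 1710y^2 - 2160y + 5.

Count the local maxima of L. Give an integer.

L separates as a function of x plus a function of y, so ∇L=0 decouples.
∂L/∂x = 12x(x - 2)(x + 2) = 0 at x ∈ {-2, 0, 2}; ∂L/∂y = 90(y - 4)(y + 1)(y + 2)(y + 3) = 0 at y ∈ {-3, -2, -1, 4}.
The Hessian is diagonal: diag(L_xx, L_yy). Second derivatives: L_xx(-2)=96, L_xx(0)=-48, L_xx(2)=96; L_yy(-3)=-1260, L_yy(-2)=540, L_yy(-1)=-900, L_yy(4)=18900.
Local maxima occur where both diagonal entries negative: (0, -3), (0, -1). Count: 2.

2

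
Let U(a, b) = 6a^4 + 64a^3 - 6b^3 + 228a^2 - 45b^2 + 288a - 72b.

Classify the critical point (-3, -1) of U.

The mixed partial ∂²U/∂a∂b is 0, so the Hessian at any point is diag(U_aa, U_bb) = diag(24(3a^2 + 16a + 19), -18(2b + 5)).
At (-3, -1): H = diag(-48, -54).
Both eigenvalues are negative, so H is negative definite: a local maximum.

local maximum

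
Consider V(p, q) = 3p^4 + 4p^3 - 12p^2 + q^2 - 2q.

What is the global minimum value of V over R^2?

-33

V(p,q) separates as A(p) + B(q), so its minimum is min A + min B.
A'(p) = 12p(p - 1)(p + 2) vanishes at p ∈ {-2, 0, 1}; B'(q) = 2q - 2 vanishes at q ∈ {1}.
Local minima of A (where A''>0): A(-2)=-32, A(1)=-5. Local minima of B: B(1)=-1.
So the global minimum of V is A(-2) + B(1) = -32 − 1 = -33, attained at (-2, 1).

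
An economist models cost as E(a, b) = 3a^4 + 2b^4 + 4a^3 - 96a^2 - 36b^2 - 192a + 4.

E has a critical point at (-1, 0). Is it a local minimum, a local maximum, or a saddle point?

local maximum

The mixed partial ∂²E/∂a∂b is 0, so the Hessian at any point is diag(E_aa, E_bb) = diag(12(3a^2 + 2a - 16), 24(b^2 - 3)).
At (-1, 0): H = diag(-180, -72).
Both eigenvalues are negative, so H is negative definite: a local maximum.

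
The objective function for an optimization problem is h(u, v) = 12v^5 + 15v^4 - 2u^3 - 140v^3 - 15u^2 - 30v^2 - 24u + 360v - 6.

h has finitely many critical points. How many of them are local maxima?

h separates as a function of u plus a function of v, so ∇h=0 decouples.
∂h/∂u = -6(u + 1)(u + 4) = 0 at u ∈ {-4, -1}; ∂h/∂v = 60(v - 2)(v - 1)(v + 1)(v + 3) = 0 at v ∈ {-3, -1, 1, 2}.
The Hessian is diagonal: diag(h_uu, h_vv). Second derivatives: h_uu(-4)=18, h_uu(-1)=-18; h_vv(-3)=-2400, h_vv(-1)=720, h_vv(1)=-480, h_vv(2)=900.
Local maxima occur where both diagonal entries negative: (-1, -3), (-1, 1). Count: 2.

2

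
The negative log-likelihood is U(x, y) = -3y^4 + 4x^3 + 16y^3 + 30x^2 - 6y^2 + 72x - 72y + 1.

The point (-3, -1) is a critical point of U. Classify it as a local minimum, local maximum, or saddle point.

The mixed partial ∂²U/∂x∂y is 0, so the Hessian at any point is diag(U_xx, U_yy) = diag(12(2x + 5), 12(-3y^2 + 8y - 1)).
At (-3, -1): H = diag(-12, -144).
Both eigenvalues are negative, so H is negative definite: a local maximum.

local maximum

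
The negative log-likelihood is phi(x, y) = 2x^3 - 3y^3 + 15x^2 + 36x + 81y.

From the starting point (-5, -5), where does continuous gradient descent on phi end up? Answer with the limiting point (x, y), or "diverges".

phi is separable, so gradient descent decouples: x follows -∂phi/∂x, y follows -∂phi/∂y.
∂phi/∂x = 6(x + 2)(x + 3); at x=-5 this is 36, so x decreases.
∂phi/∂y = -9(y - 3)(y + 3); at y=-5 this is -144, so y increases.
The x-coordinate has no critical point in that direction and runs off to infinity.

diverges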